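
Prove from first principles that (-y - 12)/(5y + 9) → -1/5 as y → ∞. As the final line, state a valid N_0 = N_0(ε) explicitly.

N_0 = (51/25)/ε

Suppose ε > 0. We seek N_0 > 0 such that y > N_0 implies |(-y - 12)/(5y + 9) + 1/5| < ε.
(-y - 12)/(5y + 9) + 1/5 = (5(-y - 12) − (-1)(5y + 9)) / (5(5y + 9)) = -51/(5(5y + 9)).
For y > 0 we have 5y + 9 > 5y, so |(-y - 12)/(5y + 9) + 1/5| = 51/(5(5y + 9)) < 51/(5·5y) = (51/25)/y.
Thus |(-y - 12)/(5y + 9) + 1/5| < ε whenever y > (51/25)/ε.
Take N_0 = (51/25)/ε. If y > N_0 then |(-y - 12)/(5y + 9) + 1/5| < (51/25)/y < ε.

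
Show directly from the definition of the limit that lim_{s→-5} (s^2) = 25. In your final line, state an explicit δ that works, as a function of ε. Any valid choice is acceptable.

Fix ε > 0. We seek δ > 0 with 0 < |s + 5| < δ ⇒ |s^2 − 25| < ε.
Factor: s^2 − 25 = (s + 5)(s - 5), so |s^2 − 25| = |s + 5|·|s - 5|.
Impose δ ≤ 1 so that |s| < 6; then |s - 5| ≤ 11.
Hence |s^2 − 25| ≤ 11|s + 5|, which is < ε once |s + 5| < ε/11.
Take δ = min(1, ε/11). If 0 < |s + 5| < δ then both bounds hold and |s^2 − 25| ≤ 11|s + 5| < 11·(ε/11) = ε.

δ = min(1, ε/11)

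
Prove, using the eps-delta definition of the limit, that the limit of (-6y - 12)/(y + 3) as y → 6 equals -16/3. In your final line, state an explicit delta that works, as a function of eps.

Suppose eps > 0. We want delta > 0 with 0 < |y − 6| < delta ⇒ |(-6y - 12)/(y + 3) + 16/3| < eps.
Combining over a common denominator, (-6y - 12)/(y + 3) + 16/3 = [(-6y - 12)·9 − (-48)·(y + 3)] / [9·(y + 3)] = -6(y − 6) / (9(y + 3)).
So |(-6y - 12)/(y + 3) + 16/3| = 6|y − 6| / (9·|y + 3|).
Require delta ≤ 9/2, so |y + 3| ≥ |9| − |y − 6| > 9 − 9/2 = 9/2.
Hence |(-6y - 12)/(y + 3) + 16/3| < 6|y − 6|/(9·(9/2)) = (4/27)|y − 6|, which is < eps once |y − 6| < (27/4)eps.
Take delta = min(9/2, (27/4)eps). Then 0 < |y − 6| < delta forces both bounds, so |(-6y - 12)/(y + 3) + 16/3| < eps.

delta = min(9/2, (27/4)eps)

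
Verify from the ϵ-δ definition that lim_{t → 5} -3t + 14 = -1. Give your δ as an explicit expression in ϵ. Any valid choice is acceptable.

δ = ϵ/3

Suppose ϵ > 0. We need δ > 0 so that 0 < |t − 5| < δ implies |(-3t + 14) + 1| < ϵ.
Since (-3t + 14) + 1 = -3(t − 5), we have |(-3t + 14) + 1| = 3|t − 5|.
So 3|t − 5| < ϵ exactly when |t − 5| < ϵ/3.
Take δ = ϵ/3. If 0 < |t − 5| < δ then |(-3t + 14) + 1| = 3|t − 5| < 3·(ϵ/3) = ϵ.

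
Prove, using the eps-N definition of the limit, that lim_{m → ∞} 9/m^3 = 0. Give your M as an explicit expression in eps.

Suppose eps > 0. For m ≥ 1, |9/m^3 − 0| = 9/m^3.
9/m^3 < eps ⇔ m^3 > 9/eps ⇔ m > (9/eps)^{1/3}.
Take M = (9/eps)^{1/3}. Then m > M implies 9/m^3 < eps.

M = (9/eps)^{1/3}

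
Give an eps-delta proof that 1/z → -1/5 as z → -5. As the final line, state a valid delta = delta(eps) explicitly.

delta = min(5/2, (25/2)eps)

Suppose eps > 0. We seek delta > 0 such that 0 < |z + 5| < delta implies |1/z + 1/5| < eps.
|1/z + 1/5| = |-5 − z|/(5·|z|) = |z + 5|/(5|z|).
Require delta ≤ 5/2 so that |z| > 5 − 5/2 = 5/2, hence 5|z| > 25/2.
Then |1/z + 1/5| < |z + 5|/(25/2), which is < eps when |z + 5| < (25/2)eps.
Take delta = min(5/2, (25/2)eps). Then 0 < |z + 5| < delta gives both |z + 5| < 5/2 and |z + 5| < (25/2)eps, so |1/z + 1/5| < eps.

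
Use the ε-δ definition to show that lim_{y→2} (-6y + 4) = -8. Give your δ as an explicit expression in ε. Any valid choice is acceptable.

Fix ε > 0. We need δ > 0 so that 0 < |y − 2| < δ implies |(-6y + 4) + 8| < ε.
|(-6y + 4) + 8| = |-6y + 12| = 6|y − 2|.
So 6|y − 2| < ε exactly when |y − 2| < ε/6.
Choosing δ = ε/6 gives |(-6y + 4) + 8| = 6|y − 2| < ε whenever |y − 2| < δ.

δ = ε/6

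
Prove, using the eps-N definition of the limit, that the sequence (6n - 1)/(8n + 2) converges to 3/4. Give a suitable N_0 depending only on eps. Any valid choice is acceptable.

Let eps > 0. For n ≥ 1, |(6n - 1)/(8n + 2) − (3/4)| = |-20|/(8(8n + 2)) = 20/(8(8n + 2)).
Since 8n + 2 ≥ 8n for n ≥ 1, this is ≤ 20/(8·8n) = (5/16)/n.
So |(6n - 1)/(8n + 2) − (3/4)| < eps whenever n > (5/16)/eps.
Take N_0 = (5/16)/eps. If n > N_0 then |(6n - 1)/(8n + 2) − (3/4)| ≤ (5/16)/n < eps.

N_0 = (5/16)/eps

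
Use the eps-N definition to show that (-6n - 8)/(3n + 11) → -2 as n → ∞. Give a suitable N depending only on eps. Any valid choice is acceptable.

Let eps > 0 be given. For n ≥ 1, |(-6n - 8)/(3n + 11) + 2| = |42|/(3(3n + 11)) = 42/(3(3n + 11)).
Since 3n + 11 ≥ 3n for n ≥ 1, this is ≤ 42/(3·3n) = (14/3)/n.
So |(-6n - 8)/(3n + 11) + 2| < eps whenever n > (14/3)/eps.
Take N = (14/3)/eps. If n > N then |(-6n - 8)/(3n + 11) + 2| ≤ (14/3)/n < eps.

N = (14/3)/eps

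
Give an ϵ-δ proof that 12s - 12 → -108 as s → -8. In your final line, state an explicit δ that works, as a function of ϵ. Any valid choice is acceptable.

δ = ϵ/12

Suppose ϵ > 0. We need δ > 0 so that 0 < |s + 8| < δ implies |(12s - 12) + 108| < ϵ.
|(12s - 12) + 108| = |12s + 96| = 12|s + 8|.
Thus it suffices that |s + 8| < ϵ/12.
Choosing δ = ϵ/12 gives |(12s - 12) + 108| = 12|s + 8| < ϵ whenever |s + 8| < δ.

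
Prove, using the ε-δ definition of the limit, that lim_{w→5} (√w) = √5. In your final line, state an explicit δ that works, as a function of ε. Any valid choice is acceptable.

Suppose ε > 0. We want δ > 0 such that 0 < |w − 5| < δ implies |√w − √5| < ε.
Multiplying by the conjugate, |√w − √5| = |w − 5|/(√w + √5).
Restrict δ ≤ 5 so that |w − 5| < 5 forces w > 0, and then √w + √5 > √5.
Hence |√w − √5| < |w − 5|/√5, which is < ε once |w − 5| < √5·ε.
Take δ = min(5, √5·ε). If 0 < |w − 5| < δ then w > 0 and |√w − √5| < |w − 5|/√5 < ε.

δ = min(5, √5·ε)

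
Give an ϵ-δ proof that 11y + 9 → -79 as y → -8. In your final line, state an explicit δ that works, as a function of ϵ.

Fix ϵ > 0. We need δ > 0 so that 0 < |y + 8| < δ implies |(11y + 9) + 79| < ϵ.
|(11y + 9) + 79| = |11y + 88| = 11|y + 8|.
So 11|y + 8| < ϵ exactly when |y + 8| < ϵ/11.
Take δ = ϵ/11. If 0 < |y + 8| < δ then |(11y + 9) + 79| = 11|y + 8| < 11·(ϵ/11) = ϵ.

δ = ϵ/11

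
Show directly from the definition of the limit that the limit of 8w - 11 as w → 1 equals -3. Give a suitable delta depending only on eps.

Let eps > 0 be given. We need delta > 0 so that 0 < |w − 1| < delta implies |(8w - 11) + 3| < eps.
Since (8w - 11) + 3 = 8(w − 1), we have |(8w - 11) + 3| = 8|w − 1|.
So 8|w − 1| < eps exactly when |w − 1| < eps/8.
Choosing delta = eps/8 gives |(8w - 11) + 3| = 8|w − 1| < eps whenever |w − 1| < delta.

delta = eps/8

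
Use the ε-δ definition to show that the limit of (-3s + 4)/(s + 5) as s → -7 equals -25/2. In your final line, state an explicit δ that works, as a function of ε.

Let ε > 0 be given. We want δ > 0 with 0 < |s + 7| < δ ⇒ |(-3s + 4)/(s + 5) + 25/2| < ε.
Combining over a common denominator, (-3s + 4)/(s + 5) + 25/2 = [(-3s + 4)·(-2) − 25·(s + 5)] / [(-2)·(s + 5)] = -19(s + 7) / ((-2)(s + 5)).
So |(-3s + 4)/(s + 5) + 25/2| = 19|s + 7| / (2·|s + 5|).
Restrict δ ≤ 1. Then |s + 7| < 1 gives |s + 5| = |(s + 7) + (-2)| ≥ 2 − 1 = 1.
Hence |(-3s + 4)/(s + 5) + 25/2| < 19|s + 7|/(2·1) = (19/2)|s + 7|, which is < ε once |s + 7| < (2/19)ε.
Take δ = min(1, (2/19)ε). Then 0 < |s + 7| < δ forces both bounds, so |(-3s + 4)/(s + 5) + 25/2| < ε.

δ = min(1, (2/19)ε)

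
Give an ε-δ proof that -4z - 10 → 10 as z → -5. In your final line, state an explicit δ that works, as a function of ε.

Let ε > 0. We need δ > 0 so that 0 < |z + 5| < δ implies |(-4z - 10) − 10| < ε.
|(-4z - 10) − 10| = |-4z - 20| = 4|z + 5|.
Thus it suffices that |z + 5| < ε/4.
Choosing δ = ε/4 gives |(-4z - 10) − 10| = 4|z + 5| < ε whenever |z + 5| < δ.

δ = ε/4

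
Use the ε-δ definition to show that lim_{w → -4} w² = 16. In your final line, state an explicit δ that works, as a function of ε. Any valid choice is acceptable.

δ = min(2, ε/10)

Fix ε > 0. We seek δ > 0 with 0 < |w + 4| < δ ⇒ |w² − 16| < ε.
Factor: w² − 16 = (w + 4)(w - 4), so |w² − 16| = |w + 4|·|w - 4|.
Impose δ ≤ 2 so that |w| < 6; then |w - 4| ≤ 10.
Hence |w² − 16| ≤ 10|w + 4|, which is < ε once |w + 4| < ε/10.
Take δ = min(2, ε/10). If 0 < |w + 4| < δ then both bounds hold and |w² − 16| ≤ 10|w + 4| < 10·(ε/10) = ε.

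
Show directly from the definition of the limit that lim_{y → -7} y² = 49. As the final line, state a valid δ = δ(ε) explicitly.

Let ε > 0. We seek δ > 0 with 0 < |y + 7| < δ ⇒ |y² − 49| < ε.
Factor: y² − 49 = (y + 7)(y - 7), so |y² − 49| = |y + 7|·|y - 7|.
Restrict δ ≤ 1. Then |y + 7| < 1 gives |y| < 8, so by the triangle inequality |y - 7| ≤ 8 + 7 = 15.
Hence |y² − 49| ≤ 15|y + 7|, which is < ε once |y + 7| < ε/15.
Take δ = min(1, ε/15). If 0 < |y + 7| < δ then both bounds hold and |y² − 49| ≤ 15|y + 7| < 15·(ε/15) = ε.

δ = min(1, ε/15)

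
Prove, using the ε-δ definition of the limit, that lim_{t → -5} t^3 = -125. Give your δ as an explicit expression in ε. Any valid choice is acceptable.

Let ε > 0. We seek δ > 0 with 0 < |t + 5| < δ ⇒ |t^3 + 125| < ε.
Factor: t^3 + 125 = (t + 5)(t^2 - 5t + 25), so |t^3 + 125| = |t + 5|·|t^2 - 5t + 25|.
Restrict δ ≤ 2. Then |t + 5| < 2 gives |t| < 7, so by the triangle inequality |t^2 - 5t + 25| ≤ 7^2 + 5·7 + 25 = 109.
Hence |t^3 + 125| ≤ 109|t + 5|, which is < ε once |t + 5| < ε/109.
Take δ = min(2, ε/109). If 0 < |t + 5| < δ then both bounds hold and |t^3 + 125| ≤ 109|t + 5| < 109·(ε/109) = ε.

δ = min(2, ε/109)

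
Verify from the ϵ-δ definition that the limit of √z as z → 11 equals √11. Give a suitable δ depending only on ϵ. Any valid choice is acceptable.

δ = min(11, √11·ϵ)

Fix ϵ > 0. We want δ > 0 such that 0 < |z − 11| < δ implies |√z − √11| < ϵ.
Rationalise: √z − √11 = (z − 11)/(√z + √11), so |√z − √11| = |z − 11|/(√z + √11).
Restrict δ ≤ 11 so that |z − 11| < 11 forces z > 0, and then √z + √11 > √11.
Hence |√z − √11| < |z − 11|/√11, which is < ϵ once |z − 11| < √11·ϵ.
Take δ = min(11, √11·ϵ). If 0 < |z − 11| < δ then z > 0 and |√z − √11| < |z − 11|/√11 < ϵ.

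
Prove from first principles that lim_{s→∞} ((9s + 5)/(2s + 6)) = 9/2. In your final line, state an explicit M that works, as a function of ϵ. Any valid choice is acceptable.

Let ϵ > 0. We seek M > 0 such that s > M implies |(9s + 5)/(2s + 6) − (9/2)| < ϵ.
(9s + 5)/(2s + 6) − (9/2) = (2(9s + 5) − 9(2s + 6)) / (2(2s + 6)) = -44/(2(2s + 6)).
For s > 0 we have 2s + 6 > 2s, so |(9s + 5)/(2s + 6) − (9/2)| = 44/(2(2s + 6)) < 44/(2·2s) = 11/s.
Thus |(9s + 5)/(2s + 6) − (9/2)| < ϵ whenever s > 11/ϵ.
Take M = 11/ϵ. If s > M then |(9s + 5)/(2s + 6) − (9/2)| < 11/s < ϵ.

M = 11/ϵ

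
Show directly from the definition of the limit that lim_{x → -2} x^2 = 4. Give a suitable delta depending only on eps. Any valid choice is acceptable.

Let eps > 0. We seek delta > 0 with 0 < |x + 2| < delta ⇒ |x^2 − 4| < eps.
Factor: x^2 − 4 = (x + 2)(x - 2), so |x^2 − 4| = |x + 2|·|x - 2|.
Restrict delta ≤ 1. Then |x + 2| < 1 gives |x| < 3, so by the triangle inequality |x - 2| ≤ 3 + 2 = 5.
Hence |x^2 − 4| ≤ 5|x + 2|, which is < eps once |x + 2| < eps/5.
Take delta = min(1, eps/5). If 0 < |x + 2| < delta then both bounds hold and |x^2 − 4| ≤ 5|x + 2| < 5·(eps/5) = eps.

delta = min(1, eps/5)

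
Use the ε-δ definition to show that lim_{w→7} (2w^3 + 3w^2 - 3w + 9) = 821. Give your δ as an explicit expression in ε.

δ = min(2, ε/431)

Let ε > 0. We want δ > 0 such that 0 < |w − 7| < δ implies |(2w^3 + 3w^2 - 3w + 9) − 821| < ε.
(2w^3 + 3w^2 - 3w + 9) − 821 = 2w^3 + 3w^2 - 3w - 812 = (w − 7)(2w^2 + 17w + 116).
So |(2w^3 + 3w^2 - 3w + 9) − 821| = |w − 7|·|2w^2 + 17w + 116|.
Require δ ≤ 2. Then |w − 7| < 2 gives |w| < 9, and by the triangle inequality |2w^2 + 17w + 116| ≤ 2·9^2 + 17·9 + 116 = 431.
Hence |(2w^3 + 3w^2 - 3w + 9) − 821| ≤ 431|w − 7| < ε provided |w − 7| < ε/431.
Choosing δ = min(2, ε/431) ensures both conditions, hence |(2w^3 + 3w^2 - 3w + 9) − 821| < ε.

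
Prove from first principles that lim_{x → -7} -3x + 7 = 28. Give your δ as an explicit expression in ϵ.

Let ϵ > 0 be given. We need δ > 0 so that 0 < |x + 7| < δ implies |(-3x + 7) − 28| < ϵ.
|(-3x + 7) − 28| = |-3x - 21| = 3|x + 7|.
Thus it suffices that |x + 7| < ϵ/3.
Take δ = ϵ/3. If 0 < |x + 7| < δ then |(-3x + 7) − 28| = 3|x + 7| < 3·(ϵ/3) = ϵ.

δ = ϵ/3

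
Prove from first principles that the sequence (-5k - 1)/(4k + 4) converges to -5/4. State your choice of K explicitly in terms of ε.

Suppose ε > 0. For k ≥ 1, |(-5k - 1)/(4k + 4) + 5/4| = |16|/(4(4k + 4)) = 16/(4(4k + 4)).
Since 4k + 4 ≥ 4k for k ≥ 1, this is ≤ 16/(4·4k) = 1/k.
So |(-5k - 1)/(4k + 4) + 5/4| < ε whenever k > 1/ε.
Take K = 1/ε. If k > K then |(-5k - 1)/(4k + 4) + 5/4| ≤ 1/k < ε.

K = 1/ε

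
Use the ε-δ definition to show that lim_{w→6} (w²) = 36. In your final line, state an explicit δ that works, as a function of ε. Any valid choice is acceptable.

Let ε > 0 be given. We seek δ > 0 with 0 < |w − 6| < δ ⇒ |w² − 36| < ε.
Factor: w² − 36 = (w − 6)(w + 6), so |w² − 36| = |w − 6|·|w + 6|.
Impose δ ≤ 1 so that |w| < 7; then |w + 6| ≤ 13.
Hence |w² − 36| ≤ 13|w − 6|, which is < ε once |w − 6| < ε/13.
Take δ = min(1, ε/13). If 0 < |w − 6| < δ then both bounds hold and |w² − 36| ≤ 13|w − 6| < 13·(ε/13) = ε.

δ = min(1, ε/13)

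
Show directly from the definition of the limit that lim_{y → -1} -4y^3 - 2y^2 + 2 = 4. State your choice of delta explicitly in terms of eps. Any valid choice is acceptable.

delta = min(1, eps/22)

Fix eps > 0. We want delta > 0 such that 0 < |y + 1| < delta implies |(-4y^3 - 2y^2 + 2) − 4| < eps.
(-4y^3 - 2y^2 + 2) − 4 = -4y^3 - 2y^2 - 2 = (y + 1)(-4y^2 + 2y - 2).
So |(-4y^3 - 2y^2 + 2) − 4| = |y + 1|·|-4y^2 + 2y - 2|.
Require delta ≤ 1. Then |y + 1| < 1 gives |y| < 2, and by the triangle inequality |-4y^2 + 2y - 2| ≤ 4·2^2 + 2·2 + 2 = 22.
Hence |(-4y^3 - 2y^2 + 2) − 4| ≤ 22|y + 1| < eps provided |y + 1| < eps/22.
Take delta = min(1, eps/22). Then 0 < |y + 1| < delta gives both |y + 1| < 1 and |y + 1| < eps/22, so |(-4y^3 - 2y^2 + 2) − 4| < eps.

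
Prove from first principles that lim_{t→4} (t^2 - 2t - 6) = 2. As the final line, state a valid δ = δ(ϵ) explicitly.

Fix ϵ > 0. We want δ > 0 such that 0 < |t − 4| < δ implies |(t^2 - 2t - 6) − 2| < ϵ.
(t^2 - 2t - 6) − 2 = t^2 - 2t - 8 = (t − 4)(t + 2).
So |(t^2 - 2t - 6) − 2| = |t − 4|·|t + 2|.
Assume first that |t − 4| < 1, so |t| < 5. Then |t + 2| ≤ 5 + 2 = 7.
Hence |(t^2 - 2t - 6) − 2| ≤ 7|t − 4| < ϵ provided |t − 4| < ϵ/7.
Choosing δ = min(1, ϵ/7) ensures both conditions, hence |(t^2 - 2t - 6) − 2| < ϵ.

δ = min(1, ϵ/7)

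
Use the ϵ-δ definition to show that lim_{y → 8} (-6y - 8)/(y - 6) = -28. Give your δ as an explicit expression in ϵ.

Suppose ϵ > 0. We want δ > 0 with 0 < |y − 8| < δ ⇒ |(-6y - 8)/(y - 6) + 28| < ϵ.
Combining over a common denominator, (-6y - 8)/(y - 6) + 28 = [(-6y - 8)·2 − (-56)·(y - 6)] / [2·(y - 6)] = 44(y − 8) / (2(y - 6)).
So |(-6y - 8)/(y - 6) + 28| = 44|y − 8| / (2·|y − 6|).
Restrict δ ≤ 1. Then |y − 8| < 1 gives |y − 6| = |(y − 8) + 2| ≥ 2 − 1 = 1.
Hence |(-6y - 8)/(y - 6) + 28| < 44|y − 8|/(2·1) = 22|y − 8|, which is < ϵ once |y − 8| < (1/22)ϵ.
Take δ = min(1, (1/22)ϵ). Then 0 < |y − 8| < δ forces both bounds, so |(-6y - 8)/(y - 6) + 28| < ϵ.

δ = min(1, (1/22)ϵ)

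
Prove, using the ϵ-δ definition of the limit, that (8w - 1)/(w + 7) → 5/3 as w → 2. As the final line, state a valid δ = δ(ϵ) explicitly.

δ = min(9/2, (27/38)ϵ)

Let ϵ > 0 be given. We want δ > 0 with 0 < |w − 2| < δ ⇒ |(8w - 1)/(w + 7) − (5/3)| < ϵ.
Combining over a common denominator, (8w - 1)/(w + 7) − (5/3) = [(8w - 1)·9 − 15·(w + 7)] / [9·(w + 7)] = 57(w − 2) / (9(w + 7)).
So |(8w - 1)/(w + 7) − (5/3)| = 57|w − 2| / (9·|w + 7|).
Restrict δ ≤ 9/2. Then |w − 2| < 9/2 gives |w + 7| = |(w − 2) + 9| ≥ 9 − 9/2 = 9/2.
Hence |(8w - 1)/(w + 7) − (5/3)| < 57|w − 2|/(9·(9/2)) = (38/27)|w − 2|, which is < ϵ once |w − 2| < (27/38)ϵ.
Take δ = min(9/2, (27/38)ϵ). Then 0 < |w − 2| < δ forces both bounds, so |(8w - 1)/(w + 7) − (5/3)| < ϵ.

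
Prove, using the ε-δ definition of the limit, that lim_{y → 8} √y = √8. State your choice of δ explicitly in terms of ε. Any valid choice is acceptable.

δ = min(8, √8·ε)

Suppose ε > 0. We want δ > 0 such that 0 < |y − 8| < δ implies |√y − √8| < ε.
Multiplying by the conjugate, |√y − √8| = |y − 8|/(√y + √8).
Restrict δ ≤ 8 so that |y − 8| < 8 forces y > 0, and then √y + √8 > √8.
Hence |√y − √8| < |y − 8|/√8, which is < ε once |y − 8| < √8·ε.
Take δ = min(8, √8·ε). If 0 < |y − 8| < δ then y > 0 and |√y − √8| < |y − 8|/√8 < ε.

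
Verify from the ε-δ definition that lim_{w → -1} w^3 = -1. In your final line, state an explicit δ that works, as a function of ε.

δ = min(1, ε/7)

Fix ε > 0. We seek δ > 0 with 0 < |w + 1| < δ ⇒ |w^3 + 1| < ε.
Factor: w^3 + 1 = (w + 1)(w^2 - w + 1), so |w^3 + 1| = |w + 1|·|w^2 - w + 1|.
Restrict δ ≤ 1. Then |w + 1| < 1 gives |w| < 2, so by the triangle inequality |w^2 - w + 1| ≤ 2^2 + 2 + 1 = 7.
Hence |w^3 + 1| ≤ 7|w + 1|, which is < ε once |w + 1| < ε/7.
Take δ = min(1, ε/7). If 0 < |w + 1| < δ then both bounds hold and |w^3 + 1| ≤ 7|w + 1| < 7·(ε/7) = ε.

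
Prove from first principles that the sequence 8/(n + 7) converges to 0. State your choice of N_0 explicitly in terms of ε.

Suppose ε > 0. For n ≥ 1, |8/(n + 7) − 0| = 8/(n + 7) ≤ 8/n.
We need 8/n < ε, i.e. n > 8/ε.
Take N_0 = 8/ε. If n > N_0 then |8/(n + 7)| ≤ 8/n < ε.

N_0 = 8/ε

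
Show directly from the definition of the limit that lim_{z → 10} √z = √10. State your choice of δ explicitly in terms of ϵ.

Let ϵ > 0 be given. We want δ > 0 such that 0 < |z − 10| < δ implies |√z − √10| < ϵ.
Multiplying by the conjugate, |√z − √10| = |z − 10|/(√z + √10).
Restrict δ ≤ 10 so that |z − 10| < 10 forces z > 0, and then √z + √10 > √10.
Hence |√z − √10| < |z − 10|/√10, which is < ϵ once |z − 10| < √10·ϵ.
Take δ = min(10, √10·ϵ). If 0 < |z − 10| < δ then z > 0 and |√z − √10| < |z − 10|/√10 < ϵ.

δ = min(10, √10·ϵ)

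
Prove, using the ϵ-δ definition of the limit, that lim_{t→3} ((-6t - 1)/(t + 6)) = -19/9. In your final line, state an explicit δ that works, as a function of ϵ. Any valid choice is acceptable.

δ = min(9/2, (81/70)ϵ)

Fix ϵ > 0. We want δ > 0 with 0 < |t − 3| < δ ⇒ |(-6t - 1)/(t + 6) + 19/9| < ϵ.
Combining over a common denominator, (-6t - 1)/(t + 6) + 19/9 = [(-6t - 1)·9 − (-19)·(t + 6)] / [9·(t + 6)] = -35(t − 3) / (9(t + 6)).
So |(-6t - 1)/(t + 6) + 19/9| = 35|t − 3| / (9·|t + 6|).
Restrict δ ≤ 9/2. Then |t − 3| < 9/2 gives |t + 6| = |(t − 3) + 9| ≥ 9 − 9/2 = 9/2.
Hence |(-6t - 1)/(t + 6) + 19/9| < 35|t − 3|/(9·(9/2)) = (70/81)|t − 3|, which is < ϵ once |t − 3| < (81/70)ϵ.
Take δ = min(9/2, (81/70)ϵ). Then 0 < |t − 3| < δ forces both bounds, so |(-6t - 1)/(t + 6) + 19/9| < ϵ.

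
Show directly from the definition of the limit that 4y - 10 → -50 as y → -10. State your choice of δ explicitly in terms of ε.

Suppose ε > 0. We need δ > 0 so that 0 < |y + 10| < δ implies |(4y - 10) + 50| < ε.
Since (4y - 10) + 50 = 4(y + 10), we have |(4y - 10) + 50| = 4|y + 10|.
Thus it suffices that |y + 10| < ε/4.
Choosing δ = ε/4 gives |(4y - 10) + 50| = 4|y + 10| < ε whenever |y + 10| < δ.

δ = ε/4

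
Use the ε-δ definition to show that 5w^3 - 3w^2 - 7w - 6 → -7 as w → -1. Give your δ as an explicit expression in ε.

Let ε > 0 be given. We want δ > 0 such that 0 < |w + 1| < δ implies |(5w^3 - 3w^2 - 7w - 6) + 7| < ε.
(5w^3 - 3w^2 - 7w - 6) + 7 = 5w^3 - 3w^2 - 7w + 1 = (w + 1)(5w^2 - 8w + 1).
So |(5w^3 - 3w^2 - 7w - 6) + 7| = |w + 1|·|5w^2 - 8w + 1|.
Require δ ≤ 2. Then |w + 1| < 2 gives |w| < 3, and by the triangle inequality |5w^2 - 8w + 1| ≤ 5·3^2 + 8·3 + 1 = 70.
Hence |(5w^3 - 3w^2 - 7w - 6) + 7| ≤ 70|w + 1| < ε provided |w + 1| < ε/70.
Take δ = min(2, ε/70). Then 0 < |w + 1| < δ gives both |w + 1| < 2 and |w + 1| < ε/70, so |(5w^3 - 3w^2 - 7w - 6) + 7| < ε.

δ = min(2, ε/70)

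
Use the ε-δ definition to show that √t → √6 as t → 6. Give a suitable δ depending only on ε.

Suppose ε > 0. We want δ > 0 such that 0 < |t − 6| < δ implies |√t − √6| < ε.
Rationalise: √t − √6 = (t − 6)/(√t + √6), so |√t − √6| = |t − 6|/(√t + √6).
Restrict δ ≤ 6 so that |t − 6| < 6 forces t > 0, and then √t + √6 > √6.
Hence |√t − √6| < |t − 6|/√6, which is < ε once |t − 6| < √6·ε.
Take δ = min(6, √6·ε). If 0 < |t − 6| < δ then t > 0 and |√t − √6| < |t − 6|/√6 < ε.

δ = min(6, √6·ε)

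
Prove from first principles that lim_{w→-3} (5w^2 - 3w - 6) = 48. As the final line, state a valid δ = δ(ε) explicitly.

δ = min(2, ε/43)

Let ε > 0. We want δ > 0 such that 0 < |w + 3| < δ implies |(5w^2 - 3w - 6) − 48| < ε.
(5w^2 - 3w - 6) − 48 = 5w^2 - 3w - 54 = (w + 3)(5w - 18).
So |(5w^2 - 3w - 6) − 48| = |w + 3|·|5w - 18|.
Assume first that |w + 3| < 2, so |w| < 5. Then |5w - 18| ≤ 5·5 + 18 = 43.
Hence |(5w^2 - 3w - 6) − 48| ≤ 43|w + 3| < ε provided |w + 3| < ε/43.
Choosing δ = min(2, ε/43) ensures both conditions, hence |(5w^2 - 3w - 6) − 48| < ε.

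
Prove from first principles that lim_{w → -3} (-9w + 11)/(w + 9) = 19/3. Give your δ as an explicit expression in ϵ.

δ = min(3, (9/46)ϵ)

Suppose ϵ > 0. We want δ > 0 with 0 < |w + 3| < δ ⇒ |(-9w + 11)/(w + 9) − (19/3)| < ϵ.
Combining over a common denominator, (-9w + 11)/(w + 9) − (19/3) = [(-9w + 11)·6 − 38·(w + 9)] / [6·(w + 9)] = -92(w + 3) / (6(w + 9)).
So |(-9w + 11)/(w + 9) − (19/3)| = 92|w + 3| / (6·|w + 9|).
Require δ ≤ 3, so |w + 9| ≥ |6| − |w + 3| > 6 − 3 = 3.
Hence |(-9w + 11)/(w + 9) − (19/3)| < 92|w + 3|/(6·3) = (46/9)|w + 3|, which is < ϵ once |w + 3| < (9/46)ϵ.
Take δ = min(3, (9/46)ϵ). Then 0 < |w + 3| < δ forces both bounds, so |(-9w + 11)/(w + 9) − (19/3)| < ϵ.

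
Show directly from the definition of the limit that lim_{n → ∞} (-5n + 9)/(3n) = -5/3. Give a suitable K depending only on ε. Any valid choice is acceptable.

Suppose ε > 0. For n ≥ 1, |(-5n + 9)/(3n) + 5/3| = |27|/(3(3n)) = 27/(3(3n)).
Since 3n ≥ 3n for n ≥ 1, this is ≤ 27/(3·3n) = 3/n.
So |(-5n + 9)/(3n) + 5/3| < ε whenever n > 3/ε.
Take K = 3/ε. If n > K then |(-5n + 9)/(3n) + 5/3| ≤ 3/n < ε.

K = 3/ε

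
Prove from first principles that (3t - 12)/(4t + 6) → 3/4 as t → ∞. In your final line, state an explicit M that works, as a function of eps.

M = (33/8)/eps

Fix eps > 0. We seek M > 0 such that t > M implies |(3t - 12)/(4t + 6) − (3/4)| < eps.
(3t - 12)/(4t + 6) − (3/4) = (4(3t - 12) − 3(4t + 6)) / (4(4t + 6)) = -66/(4(4t + 6)).
For t > 0 we have 4t + 6 > 4t, so |(3t - 12)/(4t + 6) − (3/4)| = 66/(4(4t + 6)) < 66/(4·4t) = (33/8)/t.
Thus |(3t - 12)/(4t + 6) − (3/4)| < eps whenever t > (33/8)/eps.
Take M = (33/8)/eps. If t > M then |(3t - 12)/(4t + 6) − (3/4)| < (33/8)/t < eps.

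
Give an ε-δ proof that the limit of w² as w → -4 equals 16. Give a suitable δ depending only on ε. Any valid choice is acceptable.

Let ε > 0 be given. We seek δ > 0 with 0 < |w + 4| < δ ⇒ |w² − 16| < ε.
Factor: w² − 16 = (w + 4)(w - 4), so |w² − 16| = |w + 4|·|w - 4|.
Impose δ ≤ 1 so that |w| < 5; then |w - 4| ≤ 9.
Hence |w² − 16| ≤ 9|w + 4|, which is < ε once |w + 4| < ε/9.
Take δ = min(1, ε/9). If 0 < |w + 4| < δ then both bounds hold and |w² − 16| ≤ 9|w + 4| < 9·(ε/9) = ε.

δ = min(1, ε/9)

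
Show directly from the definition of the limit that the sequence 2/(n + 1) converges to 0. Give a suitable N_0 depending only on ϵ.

N_0 = 2/ϵ

Let ϵ > 0 be given. For n ≥ 1, |2/(n + 1) − 0| = 2/(n + 1) ≤ 2/n.
We need 2/n < ϵ, i.e. n > 2/ϵ.
Take N_0 = 2/ϵ. If n > N_0 then |2/(n + 1)| ≤ 2/n < ϵ.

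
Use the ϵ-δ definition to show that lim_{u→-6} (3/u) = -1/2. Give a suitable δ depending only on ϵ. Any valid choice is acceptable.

δ = min(3, 6ϵ)

Let ϵ > 0 be given. We seek δ > 0 such that 0 < |u + 6| < δ implies |3/u + 1/2| < ϵ.
|3/u + 1/2| = 3·|-6 − u|/(6·|u|) = 3|u + 6|/(6|u|).
Require δ ≤ 3 so that |u| > 6 − 3 = 3, hence 6|u| > 18.
Then |3/u + 1/2| < 3|u + 6|/18, which is < ϵ when |u + 6| < 6ϵ.
Take δ = min(3, 6ϵ). Then 0 < |u + 6| < δ gives both |u + 6| < 3 and |u + 6| < 6ϵ, so |3/u + 1/2| < ϵ.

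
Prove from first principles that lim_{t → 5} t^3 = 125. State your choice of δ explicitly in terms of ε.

Suppose ε > 0. We seek δ > 0 with 0 < |t − 5| < δ ⇒ |t^3 − 125| < ε.
Factor: t^3 − 125 = (t − 5)(t^2 + 5t + 25), so |t^3 − 125| = |t − 5|·|t^2 + 5t + 25|.
Restrict δ ≤ 1. Then |t − 5| < 1 gives |t| < 6, so by the triangle inequality |t^2 + 5t + 25| ≤ 6^2 + 5·6 + 25 = 91.
Hence |t^3 − 125| ≤ 91|t − 5|, which is < ε once |t − 5| < ε/91.
Take δ = min(1, ε/91). If 0 < |t − 5| < δ then both bounds hold and |t^3 − 125| ≤ 91|t − 5| < 91·(ε/91) = ε.

δ = min(1, ε/91)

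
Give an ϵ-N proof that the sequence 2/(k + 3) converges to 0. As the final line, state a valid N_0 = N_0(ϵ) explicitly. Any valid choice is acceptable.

Let ϵ > 0. For k ≥ 1, |2/(k + 3) − 0| = 2/(k + 3) ≤ 2/k.
We need 2/k < ϵ, i.e. k > 2/ϵ.
Take N_0 = 2/ϵ. If k > N_0 then |2/(k + 3)| ≤ 2/k < ϵ.

N_0 = 2/ϵ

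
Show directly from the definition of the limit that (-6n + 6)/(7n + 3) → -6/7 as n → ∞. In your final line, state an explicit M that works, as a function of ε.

Let ε > 0 be given. For n ≥ 1, |(-6n + 6)/(7n + 3) + 6/7| = |60|/(7(7n + 3)) = 60/(7(7n + 3)).
Since 7n + 3 ≥ 7n for n ≥ 1, this is ≤ 60/(7·7n) = (60/49)/n.
So |(-6n + 6)/(7n + 3) + 6/7| < ε whenever n > (60/49)/ε.
Take M = (60/49)/ε. If n > M then |(-6n + 6)/(7n + 3) + 6/7| ≤ (60/49)/n < ε.

M = (60/49)/ε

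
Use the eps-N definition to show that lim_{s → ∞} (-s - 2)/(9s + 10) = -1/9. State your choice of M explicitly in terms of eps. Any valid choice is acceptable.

M = (8/81)/eps

Fix eps > 0. We seek M > 0 such that s > M implies |(-s - 2)/(9s + 10) + 1/9| < eps.
(-s - 2)/(9s + 10) + 1/9 = (9(-s - 2) − (-1)(9s + 10)) / (9(9s + 10)) = -8/(9(9s + 10)).
For s > 0 we have 9s + 10 > 9s, so |(-s - 2)/(9s + 10) + 1/9| = 8/(9(9s + 10)) < 8/(9·9s) = (8/81)/s.
Thus |(-s - 2)/(9s + 10) + 1/9| < eps whenever s > (8/81)/eps.
Take M = (8/81)/eps. If s > M then |(-s - 2)/(9s + 10) + 1/9| < (8/81)/s < eps.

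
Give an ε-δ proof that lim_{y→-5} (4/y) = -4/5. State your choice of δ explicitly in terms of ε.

δ = min(5/2, (25/8)ε)

Suppose ε > 0. We seek δ > 0 such that 0 < |y + 5| < δ implies |4/y + 4/5| < ε.
|4/y + 4/5| = 4·|-5 − y|/(5·|y|) = 4|y + 5|/(5|y|).
Require δ ≤ 5/2 so that |y| > 5 − 5/2 = 5/2, hence 5|y| > 25/2.
Then |4/y + 4/5| < 4|y + 5|/(25/2), which is < ε when |y + 5| < (25/8)ε.
Take δ = min(5/2, (25/8)ε). Then 0 < |y + 5| < δ gives both |y + 5| < 5/2 and |y + 5| < (25/8)ε, so |4/y + 4/5| < ε.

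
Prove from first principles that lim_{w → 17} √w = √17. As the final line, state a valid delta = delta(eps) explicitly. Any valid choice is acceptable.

delta = min(17, √17·eps)

Let eps > 0. We want delta > 0 such that 0 < |w − 17| < delta implies |√w − √17| < eps.
Rationalise: √w − √17 = (w − 17)/(√w + √17), so |√w − √17| = |w − 17|/(√w + √17).
Restrict delta ≤ 17 so that |w − 17| < 17 forces w > 0, and then √w + √17 > √17.
Hence |√w − √17| < |w − 17|/√17, which is < eps once |w − 17| < √17·eps.
Take delta = min(17, √17·eps). If 0 < |w − 17| < delta then w > 0 and |√w − √17| < |w − 17|/√17 < eps.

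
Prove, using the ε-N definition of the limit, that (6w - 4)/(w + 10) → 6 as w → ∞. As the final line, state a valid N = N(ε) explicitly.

N = 64/ε

Let ε > 0 be given. We seek N > 0 such that w > N implies |(6w - 4)/(w + 10) − 6| < ε.
(6w - 4)/(w + 10) − 6 = ((6w - 4) − 6(w + 10)) / ((w + 10)) = -64/((w + 10)).
For w > 0 we have w + 10 > w, so |(6w - 4)/(w + 10) − 6| = 64/((w + 10)) < 64/(w) = 64/w.
Thus |(6w - 4)/(w + 10) − 6| < ε whenever w > 64/ε.
Take N = 64/ε. If w > N then |(6w - 4)/(w + 10) − 6| < 64/w < ε.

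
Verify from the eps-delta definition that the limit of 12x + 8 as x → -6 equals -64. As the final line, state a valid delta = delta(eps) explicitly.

Let eps > 0. We need delta > 0 so that 0 < |x + 6| < delta implies |(12x + 8) + 64| < eps.
|(12x + 8) + 64| = |12x + 72| = 12|x + 6|.
Thus it suffices that |x + 6| < eps/12.
Choosing delta = eps/12 gives |(12x + 8) + 64| = 12|x + 6| < eps whenever |x + 6| < delta.

delta = eps/12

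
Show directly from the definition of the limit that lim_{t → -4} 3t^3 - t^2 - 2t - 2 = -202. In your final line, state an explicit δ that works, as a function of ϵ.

Fix ϵ > 0. We want δ > 0 such that 0 < |t + 4| < δ implies |(3t^3 - t^2 - 2t - 2) + 202| < ϵ.
(3t^3 - t^2 - 2t - 2) + 202 = 3t^3 - t^2 - 2t + 200 = (t + 4)(3t^2 - 13t + 50).
So |(3t^3 - t^2 - 2t - 2) + 202| = |t + 4|·|3t^2 - 13t + 50|.
Require δ ≤ 1. Then |t + 4| < 1 gives |t| < 5, and by the triangle inequality |3t^2 - 13t + 50| ≤ 3·5^2 + 13·5 + 50 = 190.
Hence |(3t^3 - t^2 - 2t - 2) + 202| ≤ 190|t + 4| < ϵ provided |t + 4| < ϵ/190.
Choosing δ = min(1, ϵ/190) ensures both conditions, hence |(3t^3 - t^2 - 2t - 2) + 202| < ϵ.

δ = min(1, ϵ/190)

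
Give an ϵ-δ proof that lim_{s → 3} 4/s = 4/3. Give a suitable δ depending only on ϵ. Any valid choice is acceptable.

δ = min(3/2, (9/8)ϵ)

Suppose ϵ > 0. We seek δ > 0 such that 0 < |s − 3| < δ implies |4/s − (4/3)| < ϵ.
|4/s − (4/3)| = 4·|3 − s|/(3·|s|) = 4|s − 3|/(3|s|).
Require δ ≤ 3/2 so that |s| > 3 − 3/2 = 3/2, hence 3|s| > 9/2.
Then |4/s − (4/3)| < 4|s − 3|/(9/2), which is < ϵ when |s − 3| < (9/8)ϵ.
Take δ = min(3/2, (9/8)ϵ). Then 0 < |s − 3| < δ gives both |s − 3| < 3/2 and |s − 3| < (9/8)ϵ, so |4/s − (4/3)| < ϵ.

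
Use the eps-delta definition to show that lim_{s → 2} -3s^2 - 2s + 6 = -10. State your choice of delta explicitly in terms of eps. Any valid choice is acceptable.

delta = min(1, eps/17)

Let eps > 0. We want delta > 0 such that 0 < |s − 2| < delta implies |(-3s^2 - 2s + 6) + 10| < eps.
(-3s^2 - 2s + 6) + 10 = -3s^2 - 2s + 16 = (s − 2)(-3s - 8).
So |(-3s^2 - 2s + 6) + 10| = |s − 2|·|-3s - 8|.
Require delta ≤ 1. Then |s − 2| < 1 gives |s| < 3, and by the triangle inequality |-3s - 8| ≤ 3·3 + 8 = 17.
Hence |(-3s^2 - 2s + 6) + 10| ≤ 17|s − 2| < eps provided |s − 2| < eps/17.
Take delta = min(1, eps/17). Then 0 < |s − 2| < delta gives both |s − 2| < 1 and |s − 2| < eps/17, so |(-3s^2 - 2s + 6) + 10| < eps.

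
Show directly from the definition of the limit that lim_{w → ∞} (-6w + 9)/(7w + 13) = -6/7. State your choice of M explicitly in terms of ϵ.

M = (141/49)/ϵ

Fix ϵ > 0. We seek M > 0 such that w > M implies |(-6w + 9)/(7w + 13) + 6/7| < ϵ.
(-6w + 9)/(7w + 13) + 6/7 = (7(-6w + 9) − (-6)(7w + 13)) / (7(7w + 13)) = 141/(7(7w + 13)).
For w > 0 we have 7w + 13 > 7w, so |(-6w + 9)/(7w + 13) + 6/7| = 141/(7(7w + 13)) < 141/(7·7w) = (141/49)/w.
Thus |(-6w + 9)/(7w + 13) + 6/7| < ϵ whenever w > (141/49)/ϵ.
Take M = (141/49)/ϵ. If w > M then |(-6w + 9)/(7w + 13) + 6/7| < (141/49)/w < ϵ.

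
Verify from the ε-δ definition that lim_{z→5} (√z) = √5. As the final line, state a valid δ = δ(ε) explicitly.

δ = min(5, √5·ε)

Let ε > 0. We want δ > 0 such that 0 < |z − 5| < δ implies |√z − √5| < ε.
Multiplying by the conjugate, |√z − √5| = |z − 5|/(√z + √5).
Restrict δ ≤ 5 so that |z − 5| < 5 forces z > 0, and then √z + √5 > √5.
Hence |√z − √5| < |z − 5|/√5, which is < ε once |z − 5| < √5·ε.
Take δ = min(5, √5·ε). If 0 < |z − 5| < δ then z > 0 and |√z − √5| < |z − 5|/√5 < ε.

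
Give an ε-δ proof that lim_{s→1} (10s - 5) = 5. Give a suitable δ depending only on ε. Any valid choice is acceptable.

Let ε > 0. We need δ > 0 so that 0 < |s − 1| < δ implies |(10s - 5) − 5| < ε.
Since (10s - 5) − 5 = 10(s − 1), we have |(10s - 5) − 5| = 10|s − 1|.
Thus it suffices that |s − 1| < ε/10.
Choosing δ = ε/10 gives |(10s - 5) − 5| = 10|s − 1| < ε whenever |s − 1| < δ.

δ = ε/10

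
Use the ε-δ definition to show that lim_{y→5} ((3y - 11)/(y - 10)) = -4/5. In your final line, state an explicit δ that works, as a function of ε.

δ = min(5/2, (25/38)ε)

Fix ε > 0. We want δ > 0 with 0 < |y − 5| < δ ⇒ |(3y - 11)/(y - 10) + 4/5| < ε.
Combining over a common denominator, (3y - 11)/(y - 10) + 4/5 = [(3y - 11)·(-5) − 4·(y - 10)] / [(-5)·(y - 10)] = -19(y − 5) / ((-5)(y - 10)).
So |(3y - 11)/(y - 10) + 4/5| = 19|y − 5| / (5·|y − 10|).
Restrict δ ≤ 5/2. Then |y − 5| < 5/2 gives |y − 10| = |(y − 5) + (-5)| ≥ 5 − 5/2 = 5/2.
Hence |(3y - 11)/(y - 10) + 4/5| < 19|y − 5|/(5·(5/2)) = (38/25)|y − 5|, which is < ε once |y − 5| < (25/38)ε.
Take δ = min(5/2, (25/38)ε). Then 0 < |y − 5| < δ forces both bounds, so |(3y - 11)/(y - 10) + 4/5| < ε.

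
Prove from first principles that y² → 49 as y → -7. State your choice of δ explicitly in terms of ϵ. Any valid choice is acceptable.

δ = min(1, ϵ/15)

Let ϵ > 0 be given. We seek δ > 0 with 0 < |y + 7| < δ ⇒ |y² − 49| < ϵ.
Factor: y² − 49 = (y + 7)(y - 7), so |y² − 49| = |y + 7|·|y - 7|.
Impose δ ≤ 1 so that |y| < 8; then |y - 7| ≤ 15.
Hence |y² − 49| ≤ 15|y + 7|, which is < ϵ once |y + 7| < ϵ/15.
Take δ = min(1, ϵ/15). If 0 < |y + 7| < δ then both bounds hold and |y² − 49| ≤ 15|y + 7| < 15·(ϵ/15) = ϵ.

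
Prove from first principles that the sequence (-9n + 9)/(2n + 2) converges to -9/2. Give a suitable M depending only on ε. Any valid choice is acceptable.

Fix ε > 0. For n ≥ 1, |(-9n + 9)/(2n + 2) + 9/2| = |36|/(2(2n + 2)) = 36/(2(2n + 2)).
Since 2n + 2 ≥ 2n for n ≥ 1, this is ≤ 36/(2·2n) = 9/n.
So |(-9n + 9)/(2n + 2) + 9/2| < ε whenever n > 9/ε.
Take M = 9/ε. If n > M then |(-9n + 9)/(2n + 2) + 9/2| ≤ 9/n < ε.

M = 9/ε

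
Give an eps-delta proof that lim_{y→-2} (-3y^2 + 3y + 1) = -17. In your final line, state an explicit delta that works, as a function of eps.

delta = min(1, eps/18)

Suppose eps > 0. We want delta > 0 such that 0 < |y + 2| < delta implies |(-3y^2 + 3y + 1) + 17| < eps.
(-3y^2 + 3y + 1) + 17 = -3y^2 + 3y + 18 = (y + 2)(-3y + 9).
So |(-3y^2 + 3y + 1) + 17| = |y + 2|·|-3y + 9|.
Assume first that |y + 2| < 1, so |y| < 3. Then |-3y + 9| ≤ 3·3 + 9 = 18.
Hence |(-3y^2 + 3y + 1) + 17| ≤ 18|y + 2| < eps provided |y + 2| < eps/18.
Choosing delta = min(1, eps/18) ensures both conditions, hence |(-3y^2 + 3y + 1) + 17| < eps.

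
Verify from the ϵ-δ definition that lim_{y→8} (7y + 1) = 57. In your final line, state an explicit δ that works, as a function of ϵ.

δ = ϵ/7

Fix ϵ > 0. We need δ > 0 so that 0 < |y − 8| < δ implies |(7y + 1) − 57| < ϵ.
Since (7y + 1) − 57 = 7(y − 8), we have |(7y + 1) − 57| = 7|y − 8|.
Thus it suffices that |y − 8| < ϵ/7.
Take δ = ϵ/7. If 0 < |y − 8| < δ then |(7y + 1) − 57| = 7|y − 8| < 7·(ϵ/7) = ϵ.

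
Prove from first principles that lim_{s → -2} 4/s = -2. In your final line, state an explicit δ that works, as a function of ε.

Suppose ε > 0. We seek δ > 0 such that 0 < |s + 2| < δ implies |4/s + 2| < ε.
|4/s + 2| = 4·|-2 − s|/(2·|s|) = 4|s + 2|/(2|s|).
Require δ ≤ 1 so that |s| > 2 − 1 = 1, hence 2|s| > 2.
Then |4/s + 2| < 4|s + 2|/2, which is < ε when |s + 2| < (1/2)ε.
Take δ = min(1, (1/2)ε). Then 0 < |s + 2| < δ gives both |s + 2| < 1 and |s + 2| < (1/2)ε, so |4/s + 2| < ε.

δ = min(1, (1/2)ε)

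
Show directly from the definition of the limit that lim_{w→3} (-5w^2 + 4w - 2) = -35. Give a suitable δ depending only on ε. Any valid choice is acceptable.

δ = min(1, ε/31)

Let ε > 0. We want δ > 0 such that 0 < |w − 3| < δ implies |(-5w^2 + 4w - 2) + 35| < ε.
(-5w^2 + 4w - 2) + 35 = -5w^2 + 4w + 33 = (w − 3)(-5w - 11).
So |(-5w^2 + 4w - 2) + 35| = |w − 3|·|-5w - 11|.
Require δ ≤ 1. Then |w − 3| < 1 gives |w| < 4, and by the triangle inequality |-5w - 11| ≤ 5·4 + 11 = 31.
Hence |(-5w^2 + 4w - 2) + 35| ≤ 31|w − 3| < ε provided |w − 3| < ε/31.
Take δ = min(1, ε/31). Then 0 < |w − 3| < δ gives both |w − 3| < 1 and |w − 3| < ε/31, so |(-5w^2 + 4w - 2) + 35| < ε.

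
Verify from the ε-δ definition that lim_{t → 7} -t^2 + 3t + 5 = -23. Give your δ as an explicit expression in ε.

δ = min(2, ε/13)

Let ε > 0 be given. We want δ > 0 such that 0 < |t − 7| < δ implies |(-t^2 + 3t + 5) + 23| < ε.
(-t^2 + 3t + 5) + 23 = -t^2 + 3t + 28 = (t − 7)(-t - 4).
So |(-t^2 + 3t + 5) + 23| = |t − 7|·|-t - 4|.
Require δ ≤ 2. Then |t − 7| < 2 gives |t| < 9, and by the triangle inequality |-t - 4| ≤ 9 + 4 = 13.
Hence |(-t^2 + 3t + 5) + 23| ≤ 13|t − 7| < ε provided |t − 7| < ε/13.
Choosing δ = min(2, ε/13) ensures both conditions, hence |(-t^2 + 3t + 5) + 23| < ε.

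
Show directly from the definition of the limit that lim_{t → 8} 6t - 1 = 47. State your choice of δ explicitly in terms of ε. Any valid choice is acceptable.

Let ε > 0. We need δ > 0 so that 0 < |t − 8| < δ implies |(6t - 1) − 47| < ε.
Since (6t - 1) − 47 = 6(t − 8), we have |(6t - 1) − 47| = 6|t − 8|.
So 6|t − 8| < ε exactly when |t − 8| < ε/6.
Choosing δ = ε/6 gives |(6t - 1) − 47| = 6|t − 8| < ε whenever |t − 8| < δ.

δ = ε/6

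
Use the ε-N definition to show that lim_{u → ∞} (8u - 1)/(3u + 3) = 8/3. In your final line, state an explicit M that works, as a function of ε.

M = 3/ε

Fix ε > 0. We seek M > 0 such that u > M implies |(8u - 1)/(3u + 3) − (8/3)| < ε.
(8u - 1)/(3u + 3) − (8/3) = (3(8u - 1) − 8(3u + 3)) / (3(3u + 3)) = -27/(3(3u + 3)).
For u > 0 we have 3u + 3 > 3u, so |(8u - 1)/(3u + 3) − (8/3)| = 27/(3(3u + 3)) < 27/(3·3u) = 3/u.
Thus |(8u - 1)/(3u + 3) − (8/3)| < ε whenever u > 3/ε.
Take M = 3/ε. If u > M then |(8u - 1)/(3u + 3) − (8/3)| < 3/u < ε.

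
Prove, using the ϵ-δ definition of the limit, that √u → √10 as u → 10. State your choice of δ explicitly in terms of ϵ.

δ = min(10, √10·ϵ)

Let ϵ > 0 be given. We want δ > 0 such that 0 < |u − 10| < δ implies |√u − √10| < ϵ.
Multiplying by the conjugate, |√u − √10| = |u − 10|/(√u + √10).
Restrict δ ≤ 10 so that |u − 10| < 10 forces u > 0, and then √u + √10 > √10.
Hence |√u − √10| < |u − 10|/√10, which is < ϵ once |u − 10| < √10·ϵ.
Take δ = min(10, √10·ϵ). If 0 < |u − 10| < δ then u > 0 and |√u − √10| < |u − 10|/√10 < ϵ.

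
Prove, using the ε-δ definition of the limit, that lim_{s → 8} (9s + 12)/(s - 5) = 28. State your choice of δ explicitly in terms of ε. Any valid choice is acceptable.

Let ε > 0. We want δ > 0 with 0 < |s − 8| < δ ⇒ |(9s + 12)/(s - 5) − 28| < ε.
Combining over a common denominator, (9s + 12)/(s - 5) − 28 = [(9s + 12)·3 − 84·(s - 5)] / [3·(s - 5)] = -57(s − 8) / (3(s - 5)).
So |(9s + 12)/(s - 5) − 28| = 57|s − 8| / (3·|s − 5|).
Require δ ≤ 3/2, so |s − 5| ≥ |3| − |s − 8| > 3 − 3/2 = 3/2.
Hence |(9s + 12)/(s - 5) − 28| < 57|s − 8|/(3·(3/2)) = (38/3)|s − 8|, which is < ε once |s − 8| < (3/38)ε.
Take δ = min(3/2, (3/38)ε). Then 0 < |s − 8| < δ forces both bounds, so |(9s + 12)/(s - 5) − 28| < ε.

δ = min(3/2, (3/38)ε)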